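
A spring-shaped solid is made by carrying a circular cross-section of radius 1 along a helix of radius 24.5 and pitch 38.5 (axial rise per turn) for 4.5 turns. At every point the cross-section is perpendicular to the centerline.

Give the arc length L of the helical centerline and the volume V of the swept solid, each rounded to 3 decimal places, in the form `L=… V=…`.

L=714.058 V=2243.278

2πR = 2π·24.5 = 153.938040
per-turn = √(153.938040² + 38.5²) = √(23696.9202 + 1482.25) = √25179.1702 = 158.679457
L = 4.5 × 158.679457 = 714.057558
V = π·1² × L = 3.141593 × 714.057558 = 2243.277978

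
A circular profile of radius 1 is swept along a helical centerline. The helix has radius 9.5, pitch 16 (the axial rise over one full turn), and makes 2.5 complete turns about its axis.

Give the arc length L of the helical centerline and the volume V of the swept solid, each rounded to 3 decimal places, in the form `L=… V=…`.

2πR = 2π·9.5 = 59.690260
per-turn = √(59.690260² + 16²) = √(3562.9272 + 256) = √3818.9272 = 61.797469
L = 2.5 × 61.797469 = 154.493673
V = π·1² × L = 3.141593 × 154.493673 = 485.356187

L=154.494 V=485.356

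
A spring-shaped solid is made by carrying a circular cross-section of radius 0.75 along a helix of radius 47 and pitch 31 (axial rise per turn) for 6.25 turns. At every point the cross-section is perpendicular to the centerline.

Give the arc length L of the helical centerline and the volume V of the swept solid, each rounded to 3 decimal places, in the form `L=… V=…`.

2πR = 2π·47 = 295.309709
per-turn = √(295.309709² + 31²) = √(87207.8245 + 961) = √88168.8245 = 296.932357
L = 6.25 × 296.932357 = 1855.827230
V = π·0.75² × L = 1.767146 × 1855.827230 = 3279.517420

L=1855.827 V=3279.517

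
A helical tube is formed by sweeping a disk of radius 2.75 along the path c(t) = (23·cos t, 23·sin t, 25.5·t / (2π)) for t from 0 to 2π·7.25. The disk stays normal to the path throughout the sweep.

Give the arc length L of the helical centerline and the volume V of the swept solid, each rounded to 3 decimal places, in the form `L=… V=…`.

L=1063.907 V=25276.619

2πR = 2π·23 = 144.513262
per-turn = √(144.513262² + 25.5²) = √(20884.0829 + 650.25) = √21534.3329 = 146.745811
L = 7.25 × 146.745811 = 1063.907126
V = π·2.75² × L = 23.758294 × 1063.907126 = 25276.618770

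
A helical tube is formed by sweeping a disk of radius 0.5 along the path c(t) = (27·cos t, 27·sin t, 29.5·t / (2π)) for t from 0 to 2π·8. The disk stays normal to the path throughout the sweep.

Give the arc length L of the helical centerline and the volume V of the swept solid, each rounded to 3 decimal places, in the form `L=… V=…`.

L=1377.534 V=1081.913

2πR = 2π·27 = 169.646003
per-turn = √(169.646003² + 29.5²) = √(28779.7664 + 870.25) = √29650.0164 = 172.191801
L = 8 × 172.191801 = 1377.534410
V = π·0.5² × L = 0.785398 × 1377.534410 = 1081.912996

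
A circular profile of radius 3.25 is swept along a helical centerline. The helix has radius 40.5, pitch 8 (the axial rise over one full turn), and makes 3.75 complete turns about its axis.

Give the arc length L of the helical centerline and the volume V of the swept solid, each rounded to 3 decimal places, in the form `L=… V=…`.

2πR = 2π·40.5 = 254.469005
per-turn = √(254.469005² + 8²) = √(64754.4745 + 64) = √64818.4745 = 254.594726
L = 3.75 × 254.594726 = 954.730222
V = π·3.25² × L = 33.183072 × 954.730222 = 31680.882091

L=954.730 V=31680.882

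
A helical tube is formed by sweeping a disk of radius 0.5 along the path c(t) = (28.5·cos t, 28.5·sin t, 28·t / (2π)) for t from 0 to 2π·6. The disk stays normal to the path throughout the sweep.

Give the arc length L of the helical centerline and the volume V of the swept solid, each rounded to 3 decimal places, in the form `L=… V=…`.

2πR = 2π·28.5 = 179.070781
per-turn = √(179.070781² + 28²) = √(32066.3447 + 784) = √32850.3447 = 181.246641
L = 6 × 181.246641 = 1087.479843
V = π·0.5² × L = 0.785398 × 1087.479843 = 854.104672

L=1087.480 V=854.105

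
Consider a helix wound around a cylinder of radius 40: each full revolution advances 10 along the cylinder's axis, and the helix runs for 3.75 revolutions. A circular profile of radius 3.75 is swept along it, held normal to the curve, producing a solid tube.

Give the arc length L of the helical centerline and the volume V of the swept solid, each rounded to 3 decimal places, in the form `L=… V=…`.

2πR = 2π·40 = 251.327412
per-turn = √(251.327412² + 10²) = √(63165.4682 + 100) = √63265.4682 = 251.526277
L = 3.75 × 251.526277 = 943.223540
V = π·3.75² × L = 44.178647 × 943.223540 = 41670.339517

L=943.224 V=41670.340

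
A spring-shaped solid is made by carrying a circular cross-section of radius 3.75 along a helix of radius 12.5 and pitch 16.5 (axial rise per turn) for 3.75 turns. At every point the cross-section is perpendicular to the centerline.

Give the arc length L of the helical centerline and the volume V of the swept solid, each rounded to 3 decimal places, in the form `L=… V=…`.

2πR = 2π·12.5 = 78.539816
per-turn = √(78.539816² + 16.5²) = √(6168.5028 + 272.25) = √6440.7528 = 80.254301
L = 3.75 × 80.254301 = 300.953627
V = π·3.75² × L = 44.178647 × 300.953627 = 13295.723954

L=300.954 V=13295.724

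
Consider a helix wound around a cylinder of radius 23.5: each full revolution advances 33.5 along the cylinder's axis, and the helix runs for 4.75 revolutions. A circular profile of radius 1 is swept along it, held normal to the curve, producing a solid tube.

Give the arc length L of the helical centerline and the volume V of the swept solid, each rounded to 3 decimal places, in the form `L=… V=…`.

L=719.185 V=2259.387

2πR = 2π·23.5 = 147.654855
per-turn = √(147.654855² + 33.5²) = √(21801.9561 + 1122.25) = √22924.2061 = 151.407418
L = 4.75 × 151.407418 = 719.185234
V = π·1² × L = 3.141593 × 719.185234 = 2259.387047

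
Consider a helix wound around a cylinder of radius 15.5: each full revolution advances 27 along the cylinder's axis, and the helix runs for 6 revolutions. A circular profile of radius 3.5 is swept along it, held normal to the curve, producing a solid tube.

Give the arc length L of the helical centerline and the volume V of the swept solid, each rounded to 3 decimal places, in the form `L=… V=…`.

L=606.377 V=23336.114

2πR = 2π·15.5 = 97.389372
per-turn = √(97.389372² + 27²) = √(9484.6898 + 729) = √10213.6898 = 101.062801
L = 6 × 101.062801 = 606.376808
V = π·3.5² × L = 38.484510 × 606.376808 = 23336.114354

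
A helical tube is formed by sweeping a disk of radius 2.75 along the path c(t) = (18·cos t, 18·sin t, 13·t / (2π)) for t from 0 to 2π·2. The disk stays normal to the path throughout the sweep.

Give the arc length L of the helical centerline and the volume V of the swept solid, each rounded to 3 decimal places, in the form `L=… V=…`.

L=227.684 V=5409.385

2πR = 2π·18 = 113.097336
per-turn = √(113.097336² + 13²) = √(12791.0073 + 169) = √12960.0073 = 113.842028
L = 2 × 113.842028 = 227.684056
V = π·2.75² × L = 23.758294 × 227.684056 = 5409.384835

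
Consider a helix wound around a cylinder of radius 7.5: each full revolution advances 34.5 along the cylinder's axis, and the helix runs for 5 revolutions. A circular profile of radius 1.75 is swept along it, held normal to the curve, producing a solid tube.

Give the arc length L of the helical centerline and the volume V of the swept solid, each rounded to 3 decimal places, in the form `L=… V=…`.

L=292.015 V=2809.514

2πR = 2π·7.5 = 47.123890
per-turn = √(47.123890² + 34.5²) = √(2220.6610 + 1190.25) = √3410.9110 = 58.403005
L = 5 × 58.403005 = 292.015025
V = π·1.75² × L = 9.621128 × 292.015025 = 2809.513787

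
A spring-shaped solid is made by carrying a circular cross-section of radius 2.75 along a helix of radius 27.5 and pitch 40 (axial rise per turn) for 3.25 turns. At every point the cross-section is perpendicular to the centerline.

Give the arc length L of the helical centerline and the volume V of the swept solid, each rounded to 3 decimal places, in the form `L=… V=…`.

2πR = 2π·27.5 = 172.787596
per-turn = √(172.787596² + 40²) = √(29855.5533 + 1600) = √31455.5533 = 177.357135
L = 3.25 × 177.357135 = 576.410689
V = π·2.75² × L = 23.758294 × 576.410689 = 13694.534858

L=576.411 V=13694.535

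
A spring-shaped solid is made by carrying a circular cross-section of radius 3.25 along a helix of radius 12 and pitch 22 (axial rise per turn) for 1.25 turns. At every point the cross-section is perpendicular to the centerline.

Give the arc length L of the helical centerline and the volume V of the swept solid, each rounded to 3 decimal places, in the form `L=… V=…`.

2πR = 2π·12 = 75.398224
per-turn = √(75.398224² + 22²) = √(5684.8921 + 484) = √6168.8921 = 78.542295
L = 1.25 × 78.542295 = 98.177869
V = π·3.25² × L = 33.183072 × 98.177869 = 3257.843335

L=98.178 V=3257.843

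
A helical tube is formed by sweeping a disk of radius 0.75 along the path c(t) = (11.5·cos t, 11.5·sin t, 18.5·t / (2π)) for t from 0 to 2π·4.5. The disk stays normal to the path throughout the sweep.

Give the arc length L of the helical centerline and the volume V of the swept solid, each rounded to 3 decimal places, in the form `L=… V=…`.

2πR = 2π·11.5 = 72.256631
per-turn = √(72.256631² + 18.5²) = √(5221.0207 + 342.25) = √5563.2707 = 74.587336
L = 4.5 × 74.587336 = 335.643013
V = π·0.75² × L = 1.767146 × 335.643013 = 593.130164

L=335.643 V=593.130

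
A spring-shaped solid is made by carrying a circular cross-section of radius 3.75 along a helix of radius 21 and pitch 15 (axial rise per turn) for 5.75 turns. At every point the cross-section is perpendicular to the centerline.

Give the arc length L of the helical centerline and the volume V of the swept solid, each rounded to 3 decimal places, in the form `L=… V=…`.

2πR = 2π·21 = 131.946891
per-turn = √(131.946891² + 15²) = √(17409.9822 + 225) = √17634.9822 = 132.796770
L = 5.75 × 132.796770 = 763.581428
V = π·3.75² × L = 44.178647 × 763.581428 = 33733.994145

L=763.581 V=33733.994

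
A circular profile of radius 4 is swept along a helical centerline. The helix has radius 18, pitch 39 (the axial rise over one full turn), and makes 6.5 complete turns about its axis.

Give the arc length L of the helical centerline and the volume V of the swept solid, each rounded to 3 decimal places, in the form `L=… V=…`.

2πR = 2π·18 = 113.097336
per-turn = √(113.097336² + 39²) = √(12791.0073 + 1521) = √14312.0073 = 119.632802
L = 6.5 × 119.632802 = 777.613213
V = π·4² × L = 50.265482 × 777.613213 = 39087.103302

L=777.613 V=39087.103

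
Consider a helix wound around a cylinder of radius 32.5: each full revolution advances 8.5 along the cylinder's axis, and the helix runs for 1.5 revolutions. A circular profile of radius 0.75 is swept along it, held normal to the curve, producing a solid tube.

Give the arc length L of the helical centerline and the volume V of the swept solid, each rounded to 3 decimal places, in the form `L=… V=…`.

L=306.571 V=541.755

2πR = 2π·32.5 = 204.203522
per-turn = √(204.203522² + 8.5²) = √(41699.0786 + 72.25) = √41771.3286 = 204.380353
L = 1.5 × 204.380353 = 306.570529
V = π·0.75² × L = 1.767146 × 306.570529 = 541.754844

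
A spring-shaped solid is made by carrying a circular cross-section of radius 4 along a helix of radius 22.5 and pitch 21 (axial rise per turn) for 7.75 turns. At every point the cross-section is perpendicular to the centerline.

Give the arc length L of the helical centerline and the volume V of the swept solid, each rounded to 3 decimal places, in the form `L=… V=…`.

2πR = 2π·22.5 = 141.371669
per-turn = √(141.371669² + 21²) = √(19985.9489 + 441) = √20426.9489 = 142.922877
L = 7.75 × 142.922877 = 1107.652301
V = π·4² × L = 50.265482 × 1107.652301 = 55676.677285

L=1107.652 V=55676.677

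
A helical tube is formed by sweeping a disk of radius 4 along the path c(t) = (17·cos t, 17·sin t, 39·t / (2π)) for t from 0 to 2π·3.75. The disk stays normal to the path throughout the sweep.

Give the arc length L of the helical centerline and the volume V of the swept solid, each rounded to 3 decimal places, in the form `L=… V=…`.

2πR = 2π·17 = 106.814150
per-turn = √(106.814150² + 39²) = √(11409.2627 + 1521) = √12930.2627 = 113.711313
L = 3.75 × 113.711313 = 426.417423
V = π·4² × L = 50.265482 × 426.417423 = 21434.077519

L=426.417 V=21434.078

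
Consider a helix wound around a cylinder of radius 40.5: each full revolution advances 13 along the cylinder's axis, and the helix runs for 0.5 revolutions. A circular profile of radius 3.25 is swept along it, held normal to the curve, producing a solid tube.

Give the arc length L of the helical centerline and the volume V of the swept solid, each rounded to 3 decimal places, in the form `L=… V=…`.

2πR = 2π·40.5 = 254.469005
per-turn = √(254.469005² + 13²) = √(64754.4745 + 169) = √64923.4745 = 254.800853
L = 0.5 × 254.800853 = 127.400426
V = π·3.25² × L = 33.183072 × 127.400426 = 4227.537570

L=127.400 V=4227.538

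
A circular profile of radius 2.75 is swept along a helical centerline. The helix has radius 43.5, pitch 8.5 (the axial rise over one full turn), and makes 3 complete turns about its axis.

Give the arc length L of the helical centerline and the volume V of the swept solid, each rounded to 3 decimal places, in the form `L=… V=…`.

2πR = 2π·43.5 = 273.318561
per-turn = √(273.318561² + 8.5²) = √(74703.0357 + 72.25) = √74775.2857 = 273.450701
L = 3 × 273.450701 = 820.352102
V = π·2.75² × L = 23.758294 × 820.352102 = 19490.166788

L=820.352 V=19490.167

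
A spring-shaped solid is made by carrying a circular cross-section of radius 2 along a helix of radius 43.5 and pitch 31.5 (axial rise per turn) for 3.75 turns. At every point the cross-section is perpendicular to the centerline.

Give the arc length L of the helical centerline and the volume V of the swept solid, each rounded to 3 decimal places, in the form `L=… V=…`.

L=1031.729 V=12965.090

2πR = 2π·43.5 = 273.318561
per-turn = √(273.318561² + 31.5²) = √(74703.0357 + 992.25) = √75695.2857 = 275.127763
L = 3.75 × 275.127763 = 1031.729109
V = π·2² × L = 12.566371 × 1031.729109 = 12965.090363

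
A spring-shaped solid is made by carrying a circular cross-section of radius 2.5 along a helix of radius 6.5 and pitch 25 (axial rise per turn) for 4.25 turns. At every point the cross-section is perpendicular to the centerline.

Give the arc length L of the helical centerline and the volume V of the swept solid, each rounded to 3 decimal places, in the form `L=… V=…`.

2πR = 2π·6.5 = 40.840704
per-turn = √(40.840704² + 25²) = √(1667.9631 + 625) = √2292.9631 = 47.884895
L = 4.25 × 47.884895 = 203.510803
V = π·2.5² × L = 19.634954 × 203.510803 = 3995.925265

L=203.511 V=3995.925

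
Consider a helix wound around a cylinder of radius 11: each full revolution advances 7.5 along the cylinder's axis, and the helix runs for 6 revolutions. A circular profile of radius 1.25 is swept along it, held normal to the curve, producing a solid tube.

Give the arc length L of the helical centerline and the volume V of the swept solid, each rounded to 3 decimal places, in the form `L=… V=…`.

2πR = 2π·11 = 69.115038
per-turn = √(69.115038² + 7.5²) = √(4776.8885 + 56.25) = √4833.1385 = 69.520778
L = 6 × 69.520778 = 417.124666
V = π·1.25² × L = 4.908739 × 417.124666 = 2047.555917

L=417.125 V=2047.556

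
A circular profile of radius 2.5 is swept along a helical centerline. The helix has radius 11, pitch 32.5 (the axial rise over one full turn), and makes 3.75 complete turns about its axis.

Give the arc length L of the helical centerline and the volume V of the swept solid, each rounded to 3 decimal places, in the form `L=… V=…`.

L=286.406 V=5623.573

2πR = 2π·11 = 69.115038
per-turn = √(69.115038² + 32.5²) = √(4776.8885 + 1056.25) = √5833.1385 = 76.374986
L = 3.75 × 76.374986 = 286.406199
V = π·2.5² × L = 19.634954 × 286.406199 = 5623.572559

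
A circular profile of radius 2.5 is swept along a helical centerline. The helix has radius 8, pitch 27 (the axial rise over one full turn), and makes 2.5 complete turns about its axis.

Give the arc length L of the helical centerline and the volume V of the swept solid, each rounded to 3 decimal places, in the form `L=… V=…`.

2πR = 2π·8 = 50.265482
per-turn = √(50.265482² + 27²) = √(2526.6187 + 729) = √3255.6187 = 57.058029
L = 2.5 × 57.058029 = 142.645074
V = π·2.5² × L = 19.634954 × 142.645074 = 2800.829472

L=142.645 V=2800.829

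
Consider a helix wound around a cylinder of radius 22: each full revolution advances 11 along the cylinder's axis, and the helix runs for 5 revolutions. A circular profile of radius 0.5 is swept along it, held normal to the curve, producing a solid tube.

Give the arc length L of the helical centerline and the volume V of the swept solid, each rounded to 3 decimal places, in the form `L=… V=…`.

2πR = 2π·22 = 138.230077
per-turn = √(138.230077² + 11²) = √(19107.5541 + 121) = √19228.5541 = 138.667062
L = 5 × 138.667062 = 693.335311
V = π·0.5² × L = 0.785398 × 693.335311 = 544.544280

L=693.335 V=544.544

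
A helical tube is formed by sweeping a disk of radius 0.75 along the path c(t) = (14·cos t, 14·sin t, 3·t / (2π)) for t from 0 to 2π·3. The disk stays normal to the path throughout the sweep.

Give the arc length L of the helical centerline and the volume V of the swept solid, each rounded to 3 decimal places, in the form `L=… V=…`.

L=264.047 V=466.610

2πR = 2π·14 = 87.964594
per-turn = √(87.964594² + 3²) = √(7737.7699 + 9) = √7746.7699 = 88.015736
L = 3 × 88.015736 = 264.047209
V = π·0.75² × L = 1.767146 × 264.047209 = 466.609934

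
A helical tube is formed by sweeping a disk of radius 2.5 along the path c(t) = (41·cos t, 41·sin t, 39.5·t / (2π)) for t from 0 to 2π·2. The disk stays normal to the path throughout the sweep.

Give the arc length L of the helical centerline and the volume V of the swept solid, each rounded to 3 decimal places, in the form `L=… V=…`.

2πR = 2π·41 = 257.610598
per-turn = √(257.610598² + 39.5²) = √(66363.2200 + 1560.25) = √67923.4700 = 260.621315
L = 2 × 260.621315 = 521.242631
V = π·2.5² × L = 19.634954 × 521.242631 = 10234.575119

L=521.243 V=10234.575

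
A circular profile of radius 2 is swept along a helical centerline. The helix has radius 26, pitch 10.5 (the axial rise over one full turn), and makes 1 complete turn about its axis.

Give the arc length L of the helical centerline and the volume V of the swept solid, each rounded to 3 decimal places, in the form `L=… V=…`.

2πR = 2π·26 = 163.362818
per-turn = √(163.362818² + 10.5²) = √(26687.4103 + 110.25) = √26797.6603 = 163.699909
L = 1 × 163.699909 = 163.699909
V = π·2² × L = 12.566371 × 163.699909 = 2057.113730

L=163.700 V=2057.114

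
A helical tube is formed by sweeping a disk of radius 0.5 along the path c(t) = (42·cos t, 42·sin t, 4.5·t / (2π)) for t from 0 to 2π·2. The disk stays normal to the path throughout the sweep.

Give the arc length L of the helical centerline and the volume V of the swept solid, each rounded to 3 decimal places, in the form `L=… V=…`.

2πR = 2π·42 = 263.893783
per-turn = √(263.893783² + 4.5²) = √(69639.9287 + 20.25) = √69660.1787 = 263.932148
L = 2 × 263.932148 = 527.864296
V = π·0.5² × L = 0.785398 × 527.864296 = 414.583648

L=527.864 V=414.584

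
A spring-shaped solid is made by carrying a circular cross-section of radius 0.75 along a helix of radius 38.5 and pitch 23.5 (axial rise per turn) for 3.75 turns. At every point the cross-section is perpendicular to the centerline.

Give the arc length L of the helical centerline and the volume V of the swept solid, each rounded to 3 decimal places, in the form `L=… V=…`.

L=911.405 V=1610.586

2πR = 2π·38.5 = 241.902634
per-turn = √(241.902634² + 23.5²) = √(58516.8845 + 552.25) = √59069.1345 = 243.041425
L = 3.75 × 243.041425 = 911.405346
V = π·0.75² × L = 1.767146 × 911.405346 = 1610.586190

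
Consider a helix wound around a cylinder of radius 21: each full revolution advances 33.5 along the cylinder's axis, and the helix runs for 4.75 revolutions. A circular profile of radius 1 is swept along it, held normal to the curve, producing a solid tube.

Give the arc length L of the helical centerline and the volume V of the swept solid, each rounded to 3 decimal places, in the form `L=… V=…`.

L=646.632 V=2031.456

2πR = 2π·21 = 131.946891
per-turn = √(131.946891² + 33.5²) = √(17409.9822 + 1122.25) = √18532.2322 = 136.133141
L = 4.75 × 136.133141 = 646.632421
V = π·1² × L = 3.141593 × 646.632421 = 2031.455664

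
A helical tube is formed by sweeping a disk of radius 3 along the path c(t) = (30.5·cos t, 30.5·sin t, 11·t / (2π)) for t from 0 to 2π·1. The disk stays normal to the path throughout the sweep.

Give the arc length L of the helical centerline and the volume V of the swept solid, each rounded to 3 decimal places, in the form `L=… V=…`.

2πR = 2π·30.5 = 191.637152
per-turn = √(191.637152² + 11²) = √(36724.7980 + 121) = √36845.7980 = 191.952593
L = 1 × 191.952593 = 191.952593
V = π·3² × L = 28.274334 × 191.952593 = 5427.331705

L=191.953 V=5427.332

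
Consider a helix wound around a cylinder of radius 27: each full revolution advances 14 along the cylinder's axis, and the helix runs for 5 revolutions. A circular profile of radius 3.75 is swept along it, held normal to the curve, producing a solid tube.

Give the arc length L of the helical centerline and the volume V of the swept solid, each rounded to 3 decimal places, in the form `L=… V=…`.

L=851.113 V=37601.042

2πR = 2π·27 = 169.646003
per-turn = √(169.646003² + 14²) = √(28779.7664 + 196) = √28975.7664 = 170.222697
L = 5 × 170.222697 = 851.113483
V = π·3.75² × L = 44.178647 × 851.113483 = 37601.041857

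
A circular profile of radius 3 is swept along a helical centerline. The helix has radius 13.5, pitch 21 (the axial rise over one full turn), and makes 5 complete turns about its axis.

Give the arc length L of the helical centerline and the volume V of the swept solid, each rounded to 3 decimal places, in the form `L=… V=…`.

L=436.919 V=12353.604

2πR = 2π·13.5 = 84.823002
per-turn = √(84.823002² + 21²) = √(7194.9416 + 441) = √7635.9416 = 87.383875
L = 5 × 87.383875 = 436.919375
V = π·3² × L = 28.274334 × 436.919375 = 12353.604287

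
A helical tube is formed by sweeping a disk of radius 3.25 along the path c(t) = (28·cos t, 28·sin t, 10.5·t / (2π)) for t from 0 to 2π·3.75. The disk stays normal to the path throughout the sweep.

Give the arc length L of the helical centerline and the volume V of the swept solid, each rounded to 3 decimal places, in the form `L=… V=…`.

2πR = 2π·28 = 175.929189
per-turn = √(175.929189² + 10.5²) = √(30951.0794 + 110.25) = √31061.3294 = 176.242246
L = 3.75 × 176.242246 = 660.908424
V = π·3.25² × L = 33.183072 × 660.908424 = 21930.972081

L=660.908 V=21930.972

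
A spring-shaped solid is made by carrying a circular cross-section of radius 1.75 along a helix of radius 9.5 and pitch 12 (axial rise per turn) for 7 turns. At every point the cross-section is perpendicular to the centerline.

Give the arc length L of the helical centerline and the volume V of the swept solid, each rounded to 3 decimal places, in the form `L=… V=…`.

L=426.192 V=4100.445

2πR = 2π·9.5 = 59.690260
per-turn = √(59.690260² + 12²) = √(3562.9272 + 144) = √3706.9272 = 60.884540
L = 7 × 60.884540 = 426.191779
V = π·1.75² × L = 9.621128 × 426.191779 = 4100.445443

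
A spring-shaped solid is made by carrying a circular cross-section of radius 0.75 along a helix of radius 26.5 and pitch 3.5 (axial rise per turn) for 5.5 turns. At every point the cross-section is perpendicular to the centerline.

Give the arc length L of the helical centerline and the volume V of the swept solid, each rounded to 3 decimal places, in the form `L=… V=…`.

L=915.977 V=1618.664

2πR = 2π·26.5 = 166.504411
per-turn = √(166.504411² + 3.5²) = √(27723.7188 + 12.25) = √27735.9688 = 166.541192
L = 5.5 × 166.541192 = 915.976558
V = π·0.75² × L = 1.767146 × 915.976558 = 1618.664190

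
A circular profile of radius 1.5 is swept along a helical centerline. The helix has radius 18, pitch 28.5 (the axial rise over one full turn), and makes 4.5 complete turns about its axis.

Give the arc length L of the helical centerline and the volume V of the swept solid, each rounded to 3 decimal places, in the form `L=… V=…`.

2πR = 2π·18 = 113.097336
per-turn = √(113.097336² + 28.5²) = √(12791.0073 + 812.25) = √13603.2573 = 116.633003
L = 4.5 × 116.633003 = 524.848512
V = π·1.5² × L = 7.068583 × 524.848512 = 3709.935515

L=524.849 V=3709.936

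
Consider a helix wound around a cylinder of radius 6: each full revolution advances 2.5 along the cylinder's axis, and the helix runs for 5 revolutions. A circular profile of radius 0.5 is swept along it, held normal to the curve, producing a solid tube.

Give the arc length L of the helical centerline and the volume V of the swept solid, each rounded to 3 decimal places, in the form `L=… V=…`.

L=188.910 V=148.369

2πR = 2π·6 = 37.699112
per-turn = √(37.699112² + 2.5²) = √(1421.2230 + 6.25) = √1427.4730 = 37.781914
L = 5 × 37.781914 = 188.909571
V = π·0.5² × L = 0.785398 × 188.909571 = 148.369230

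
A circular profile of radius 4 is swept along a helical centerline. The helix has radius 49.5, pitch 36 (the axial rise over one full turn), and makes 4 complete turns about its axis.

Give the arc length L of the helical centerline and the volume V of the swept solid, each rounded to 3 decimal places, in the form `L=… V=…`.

2πR = 2π·49.5 = 311.017673
per-turn = √(311.017673² + 36²) = √(96731.9927 + 1296) = √98027.9927 = 313.094223
L = 4 × 313.094223 = 1252.376894
V = π·4² × L = 50.265482 × 1252.376894 = 62951.328778

L=1252.377 V=62951.329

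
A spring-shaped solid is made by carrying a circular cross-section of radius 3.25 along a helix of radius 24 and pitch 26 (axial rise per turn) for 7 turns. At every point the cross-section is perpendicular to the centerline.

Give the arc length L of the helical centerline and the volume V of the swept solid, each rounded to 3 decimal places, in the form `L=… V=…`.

L=1071.150 V=35544.056

2πR = 2π·24 = 150.796447
per-turn = √(150.796447² + 26²) = √(22739.5685 + 676) = √23415.5685 = 153.021464
L = 7 × 153.021464 = 1071.150250
V = π·3.25² × L = 33.183072 × 1071.150250 = 35544.056307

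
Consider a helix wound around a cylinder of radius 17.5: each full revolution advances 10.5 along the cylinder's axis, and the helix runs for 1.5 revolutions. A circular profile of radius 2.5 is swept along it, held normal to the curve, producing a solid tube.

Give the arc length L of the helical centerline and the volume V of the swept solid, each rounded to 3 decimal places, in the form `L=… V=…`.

L=165.684 V=3253.196

2πR = 2π·17.5 = 109.955743
per-turn = √(109.955743² + 10.5²) = √(12090.2654 + 110.25) = √12200.5154 = 110.455943
L = 1.5 × 110.455943 = 165.683915
V = π·2.5² × L = 19.634954 × 165.683915 = 3253.196060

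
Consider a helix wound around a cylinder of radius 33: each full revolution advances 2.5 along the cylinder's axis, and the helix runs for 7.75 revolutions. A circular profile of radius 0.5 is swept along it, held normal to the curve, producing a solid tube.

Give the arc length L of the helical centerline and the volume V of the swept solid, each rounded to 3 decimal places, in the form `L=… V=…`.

2πR = 2π·33 = 207.345115
per-turn = √(207.345115² + 2.5²) = √(42991.9968 + 6.25) = √42998.2468 = 207.360186
L = 7.75 × 207.360186 = 1607.041442
V = π·0.5² × L = 0.785398 × 1607.041442 = 1262.167397

L=1607.041 V=1262.167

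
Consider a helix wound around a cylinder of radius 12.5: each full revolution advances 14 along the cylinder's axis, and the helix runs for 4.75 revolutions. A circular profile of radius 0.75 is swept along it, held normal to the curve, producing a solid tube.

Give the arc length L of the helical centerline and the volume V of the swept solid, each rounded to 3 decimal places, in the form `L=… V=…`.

2πR = 2π·12.5 = 78.539816
per-turn = √(78.539816² + 14²) = √(6168.5028 + 196) = √6364.5028 = 79.777834
L = 4.75 × 79.777834 = 378.944710
V = π·0.75² × L = 1.767146 × 378.944710 = 669.650579

L=378.945 V=669.651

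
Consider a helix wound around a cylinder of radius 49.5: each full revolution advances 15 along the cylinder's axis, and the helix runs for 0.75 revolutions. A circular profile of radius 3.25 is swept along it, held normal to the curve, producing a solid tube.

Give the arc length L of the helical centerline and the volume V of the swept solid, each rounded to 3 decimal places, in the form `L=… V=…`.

2πR = 2π·49.5 = 311.017673
per-turn = √(311.017673² + 15²) = √(96731.9927 + 225) = √96956.9927 = 311.379178
L = 0.75 × 311.379178 = 233.534384
V = π·3.25² × L = 33.183072 × 233.534384 = 7749.388366

L=233.534 V=7749.388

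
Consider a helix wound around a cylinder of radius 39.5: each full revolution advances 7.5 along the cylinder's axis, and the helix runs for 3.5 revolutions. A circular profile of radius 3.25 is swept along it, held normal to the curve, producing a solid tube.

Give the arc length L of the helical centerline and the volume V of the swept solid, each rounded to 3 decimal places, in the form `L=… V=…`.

L=869.047 V=28837.646

2πR = 2π·39.5 = 248.185820
per-turn = √(248.185820² + 7.5²) = √(61596.2011 + 56.25) = √61652.4511 = 248.299116
L = 3.5 × 248.299116 = 869.046906
V = π·3.25² × L = 33.183072 × 869.046906 = 28837.646418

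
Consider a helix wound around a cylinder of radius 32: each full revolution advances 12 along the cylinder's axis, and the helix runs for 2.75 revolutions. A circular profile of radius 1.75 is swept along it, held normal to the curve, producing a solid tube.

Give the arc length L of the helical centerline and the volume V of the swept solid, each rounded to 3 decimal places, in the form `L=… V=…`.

L=553.904 V=5329.183

2πR = 2π·32 = 201.061930
per-turn = √(201.061930² + 12²) = √(40425.8996 + 144) = √40569.8996 = 201.419710
L = 2.75 × 201.419710 = 553.904203
V = π·1.75² × L = 9.621128 × 553.904203 = 5329.182959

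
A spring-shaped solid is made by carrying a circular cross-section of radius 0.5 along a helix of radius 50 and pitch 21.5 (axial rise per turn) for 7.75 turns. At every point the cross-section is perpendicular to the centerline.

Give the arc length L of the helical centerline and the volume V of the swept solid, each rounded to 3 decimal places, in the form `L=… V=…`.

2πR = 2π·50 = 314.159265
per-turn = √(314.159265² + 21.5²) = √(98696.0440 + 462.25) = √99158.2940 = 314.894100
L = 7.75 × 314.894100 = 2440.429272
V = π·0.5² × L = 0.785398 × 2440.429272 = 1916.708669

L=2440.429 V=1916.709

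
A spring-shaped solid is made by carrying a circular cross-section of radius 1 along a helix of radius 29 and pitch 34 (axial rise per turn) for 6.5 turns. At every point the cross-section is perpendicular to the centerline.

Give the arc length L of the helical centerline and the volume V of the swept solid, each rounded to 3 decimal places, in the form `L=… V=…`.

2πR = 2π·29 = 182.212374
per-turn = √(182.212374² + 34²) = √(33201.3492 + 1156) = √34357.3492 = 185.357355
L = 6.5 × 185.357355 = 1204.822810
V = π·1² × L = 3.141593 × 1204.822810 = 3785.062489

L=1204.823 V=3785.062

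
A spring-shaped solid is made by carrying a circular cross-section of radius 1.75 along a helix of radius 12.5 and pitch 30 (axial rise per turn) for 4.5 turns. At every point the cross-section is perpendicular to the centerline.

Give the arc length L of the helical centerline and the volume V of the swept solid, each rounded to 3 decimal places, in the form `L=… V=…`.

2πR = 2π·12.5 = 78.539816
per-turn = √(78.539816² + 30²) = √(6168.5028 + 900) = √7068.5028 = 84.074388
L = 4.5 × 84.074388 = 378.334747
V = π·1.75² × L = 9.621128 × 378.334747 = 3640.006838

L=378.335 V=3640.007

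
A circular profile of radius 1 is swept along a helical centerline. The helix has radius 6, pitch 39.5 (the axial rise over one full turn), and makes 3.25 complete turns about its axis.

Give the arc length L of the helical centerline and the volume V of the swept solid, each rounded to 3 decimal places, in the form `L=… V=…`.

L=177.459 V=557.505

2πR = 2π·6 = 37.699112
per-turn = √(37.699112² + 39.5²) = √(1421.2230 + 1560.25) = √2981.4730 = 54.602867
L = 3.25 × 54.602867 = 177.459316
V = π·1² × L = 3.141593 × 177.459316 = 557.504884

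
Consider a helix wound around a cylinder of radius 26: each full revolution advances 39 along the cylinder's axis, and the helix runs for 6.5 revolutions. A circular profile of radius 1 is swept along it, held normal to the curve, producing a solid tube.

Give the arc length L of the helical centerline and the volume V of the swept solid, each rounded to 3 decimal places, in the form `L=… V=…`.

2πR = 2π·26 = 163.362818
per-turn = √(163.362818² + 39²) = √(26687.4103 + 1521) = √28208.4103 = 167.953596
L = 6.5 × 167.953596 = 1091.698372
V = π·1² × L = 3.141593 × 1091.698372 = 3429.671585

L=1091.698 V=3429.672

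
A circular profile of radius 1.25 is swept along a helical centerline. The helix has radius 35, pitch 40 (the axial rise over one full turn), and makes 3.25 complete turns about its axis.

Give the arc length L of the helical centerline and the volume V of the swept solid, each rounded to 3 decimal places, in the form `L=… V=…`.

L=726.439 V=3565.899

2πR = 2π·35 = 219.911486
per-turn = √(219.911486² + 40²) = √(48361.0616 + 1600) = √49961.0616 = 223.519712
L = 3.25 × 223.519712 = 726.439063
V = π·1.25² × L = 4.908739 × 726.439063 = 3565.899414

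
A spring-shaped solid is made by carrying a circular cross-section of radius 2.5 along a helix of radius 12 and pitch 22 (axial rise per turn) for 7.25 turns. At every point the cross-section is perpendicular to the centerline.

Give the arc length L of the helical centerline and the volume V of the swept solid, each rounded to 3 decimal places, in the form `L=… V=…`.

L=569.432 V=11180.764

2πR = 2π·12 = 75.398224
per-turn = √(75.398224² + 22²) = √(5684.8921 + 484) = √6168.8921 = 78.542295
L = 7.25 × 78.542295 = 569.431640
V = π·2.5² × L = 19.634954 × 569.431640 = 11180.764110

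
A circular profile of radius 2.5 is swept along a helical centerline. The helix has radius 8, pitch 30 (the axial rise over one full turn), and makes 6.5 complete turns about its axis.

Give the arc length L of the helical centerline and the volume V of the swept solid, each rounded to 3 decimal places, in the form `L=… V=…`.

2πR = 2π·8 = 50.265482
per-turn = √(50.265482² + 30²) = √(2526.6187 + 900) = √3426.6187 = 58.537328
L = 6.5 × 58.537328 = 380.492630
V = π·2.5² × L = 19.634954 × 380.492630 = 7470.955312

L=380.493 V=7470.955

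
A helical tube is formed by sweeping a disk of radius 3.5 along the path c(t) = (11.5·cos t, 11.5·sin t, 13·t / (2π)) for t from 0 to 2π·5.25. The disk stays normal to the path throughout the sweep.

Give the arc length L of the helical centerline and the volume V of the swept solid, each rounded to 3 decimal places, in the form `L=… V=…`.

L=385.438 V=14833.392

2πR = 2π·11.5 = 72.256631
per-turn = √(72.256631² + 13²) = √(5221.0207 + 169) = √5390.0207 = 73.416761
L = 5.25 × 73.416761 = 385.437993
V = π·3.5² × L = 38.484510 × 385.437993 = 14833.392292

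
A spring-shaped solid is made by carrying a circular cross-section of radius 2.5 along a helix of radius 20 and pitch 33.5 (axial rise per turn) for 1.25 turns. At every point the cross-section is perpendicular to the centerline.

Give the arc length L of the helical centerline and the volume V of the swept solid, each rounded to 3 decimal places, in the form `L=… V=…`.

L=162.565 V=3191.965

2πR = 2π·20 = 125.663706
per-turn = √(125.663706² + 33.5²) = √(15791.3670 + 1122.25) = √16913.6170 = 130.052363
L = 1.25 × 130.052363 = 162.565453
V = π·2.5² × L = 19.634954 × 162.565453 = 3191.965213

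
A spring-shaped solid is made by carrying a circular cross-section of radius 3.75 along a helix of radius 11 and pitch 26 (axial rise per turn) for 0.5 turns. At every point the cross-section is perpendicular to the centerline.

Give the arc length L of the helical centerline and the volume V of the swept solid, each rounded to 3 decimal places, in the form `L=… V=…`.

L=36.922 V=1631.157

2πR = 2π·11 = 69.115038
per-turn = √(69.115038² + 26²) = √(4776.8885 + 676) = √5452.8885 = 73.843676
L = 0.5 × 73.843676 = 36.921838
V = π·3.75² × L = 44.178647 × 36.921838 = 1631.156843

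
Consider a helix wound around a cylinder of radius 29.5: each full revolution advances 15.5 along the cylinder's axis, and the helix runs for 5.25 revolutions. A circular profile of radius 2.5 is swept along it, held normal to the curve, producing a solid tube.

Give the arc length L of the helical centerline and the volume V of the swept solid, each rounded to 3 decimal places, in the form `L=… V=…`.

2πR = 2π·29.5 = 185.353967
per-turn = √(185.353967² + 15.5²) = √(34356.0929 + 240.25) = √34596.3429 = 186.000922
L = 5.25 × 186.000922 = 976.504840
V = π·2.5² × L = 19.634954 × 976.504840 = 19173.627689

L=976.505 V=19173.628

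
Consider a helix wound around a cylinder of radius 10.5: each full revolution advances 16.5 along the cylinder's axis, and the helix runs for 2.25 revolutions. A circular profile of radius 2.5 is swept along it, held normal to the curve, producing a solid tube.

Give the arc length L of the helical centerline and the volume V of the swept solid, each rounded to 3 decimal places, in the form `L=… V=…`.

2πR = 2π·10.5 = 65.973446
per-turn = √(65.973446² + 16.5²) = √(4352.4955 + 272.25) = √4624.7455 = 68.005482
L = 2.25 × 68.005482 = 153.012334
V = π·2.5² × L = 19.634954 × 153.012334 = 3004.390149

L=153.012 V=3004.390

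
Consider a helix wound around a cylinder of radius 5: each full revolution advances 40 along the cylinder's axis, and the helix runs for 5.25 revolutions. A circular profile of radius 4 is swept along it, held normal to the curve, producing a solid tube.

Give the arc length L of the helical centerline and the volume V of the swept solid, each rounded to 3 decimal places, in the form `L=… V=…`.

2πR = 2π·5 = 31.415927
per-turn = √(31.415927² + 40²) = √(986.9604 + 1600) = √2586.9604 = 50.862171
L = 5.25 × 50.862171 = 267.026398
V = π·4² × L = 50.265482 × 267.026398 = 13422.210715

L=267.026 V=13422.211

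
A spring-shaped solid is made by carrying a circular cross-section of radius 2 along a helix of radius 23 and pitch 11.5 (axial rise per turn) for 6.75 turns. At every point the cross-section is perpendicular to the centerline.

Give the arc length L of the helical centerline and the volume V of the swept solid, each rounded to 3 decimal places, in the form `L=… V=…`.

L=978.548 V=12296.800

2πR = 2π·23 = 144.513262
per-turn = √(144.513262² + 11.5²) = √(20884.0829 + 132.25) = √21016.3329 = 144.970110
L = 6.75 × 144.970110 = 978.548245
V = π·2² × L = 12.566371 × 978.548245 = 12296.799914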